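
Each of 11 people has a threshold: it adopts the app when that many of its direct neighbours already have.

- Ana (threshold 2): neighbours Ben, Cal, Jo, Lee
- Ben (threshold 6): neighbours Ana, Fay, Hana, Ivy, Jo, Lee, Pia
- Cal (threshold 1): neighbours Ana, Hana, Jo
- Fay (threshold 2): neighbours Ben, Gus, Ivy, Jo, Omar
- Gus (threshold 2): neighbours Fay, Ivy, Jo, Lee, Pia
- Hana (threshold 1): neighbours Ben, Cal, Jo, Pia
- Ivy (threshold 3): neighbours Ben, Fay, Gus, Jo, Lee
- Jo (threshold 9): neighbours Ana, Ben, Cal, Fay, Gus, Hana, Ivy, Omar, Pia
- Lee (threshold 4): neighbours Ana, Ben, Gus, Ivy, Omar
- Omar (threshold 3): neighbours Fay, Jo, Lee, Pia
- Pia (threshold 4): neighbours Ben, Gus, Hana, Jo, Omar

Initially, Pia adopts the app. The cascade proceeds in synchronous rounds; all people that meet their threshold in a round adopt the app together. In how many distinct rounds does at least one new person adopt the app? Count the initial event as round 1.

3

Round 1 — Pia adopts the app (initial).
Round 2 — checking thresholds:
  Ben: 1 of 7 neighbours < 6, below threshold.
  Gus: 1 of 5 neighbours < 2, below threshold.
  Hana: 1 of 4 neighbours ≥ 1, adopts the app.
  Jo: 1 of 9 neighbours < 9, below threshold.
  Omar: 1 of 4 neighbours < 3, below threshold.
Round 3 — checking thresholds:
  Ben: 2 of 7 neighbours < 6, below threshold.
  Cal: 1 of 3 neighbours ≥ 1, adopts the app.
  Gus: 1 of 5 neighbours < 2, below threshold.
  Jo: 2 of 9 neighbours < 9, below threshold.
  Omar: 1 of 4 neighbours < 3, below threshold.
Round 4 — no new adoptions; cascade stops.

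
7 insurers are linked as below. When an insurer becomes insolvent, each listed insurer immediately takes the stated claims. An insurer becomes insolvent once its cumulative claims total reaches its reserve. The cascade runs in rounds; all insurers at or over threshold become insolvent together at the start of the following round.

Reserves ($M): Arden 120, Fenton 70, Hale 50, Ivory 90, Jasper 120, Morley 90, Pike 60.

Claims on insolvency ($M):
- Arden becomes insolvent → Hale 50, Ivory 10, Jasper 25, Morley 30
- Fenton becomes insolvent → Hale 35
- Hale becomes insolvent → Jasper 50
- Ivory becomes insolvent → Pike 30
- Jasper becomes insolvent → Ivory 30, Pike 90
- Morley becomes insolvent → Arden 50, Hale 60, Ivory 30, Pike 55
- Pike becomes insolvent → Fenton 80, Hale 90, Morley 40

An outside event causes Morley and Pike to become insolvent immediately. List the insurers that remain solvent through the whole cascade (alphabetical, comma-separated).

Round 1 — Morley, Pike become insolvent (initial).
  Arden: +50 → 50 < 120
  Fenton: +80 → 80 ≥ 70
  Hale: +60+90 → 150 ≥ 50
  Ivory: +30 → 30 < 90
Round 2 — Fenton, Hale become insolvent.
  Jasper: +50 → 50 < 120
No further insolvencies.

Arden, Ivory, Jasper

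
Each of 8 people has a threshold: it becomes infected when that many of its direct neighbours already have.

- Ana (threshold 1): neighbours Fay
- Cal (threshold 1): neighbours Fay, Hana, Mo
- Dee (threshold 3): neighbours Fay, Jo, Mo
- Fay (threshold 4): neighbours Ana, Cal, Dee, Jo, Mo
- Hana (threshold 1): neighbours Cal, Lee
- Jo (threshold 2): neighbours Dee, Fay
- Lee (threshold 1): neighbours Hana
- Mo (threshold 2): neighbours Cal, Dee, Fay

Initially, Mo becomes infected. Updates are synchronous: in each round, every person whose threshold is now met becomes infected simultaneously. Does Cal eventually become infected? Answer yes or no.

Round 1 — Mo becomes infected (initial).
Round 2 — checking thresholds:
  Cal: 1 of 3 neighbours ≥ 1, becomes infected.
  Dee: 1 of 3 neighbours < 3, not yet.
  Fay: 1 of 5 neighbours < 4, not yet.
Round 3 — checking thresholds:
  Dee: 1 of 3 neighbours < 3, not yet.
  Fay: 2 of 5 neighbours < 4, not yet.
  Hana: 1 of 2 neighbours ≥ 1, becomes infected.
Round 4 — checking thresholds:
  Dee: 1 of 3 neighbours < 3, not yet.
  Fay: 2 of 5 neighbours < 4, not yet.
  Lee: 1 of 1 neighbours ≥ 1, becomes infected.
Round 5 — no new infections; cascade stops.

yes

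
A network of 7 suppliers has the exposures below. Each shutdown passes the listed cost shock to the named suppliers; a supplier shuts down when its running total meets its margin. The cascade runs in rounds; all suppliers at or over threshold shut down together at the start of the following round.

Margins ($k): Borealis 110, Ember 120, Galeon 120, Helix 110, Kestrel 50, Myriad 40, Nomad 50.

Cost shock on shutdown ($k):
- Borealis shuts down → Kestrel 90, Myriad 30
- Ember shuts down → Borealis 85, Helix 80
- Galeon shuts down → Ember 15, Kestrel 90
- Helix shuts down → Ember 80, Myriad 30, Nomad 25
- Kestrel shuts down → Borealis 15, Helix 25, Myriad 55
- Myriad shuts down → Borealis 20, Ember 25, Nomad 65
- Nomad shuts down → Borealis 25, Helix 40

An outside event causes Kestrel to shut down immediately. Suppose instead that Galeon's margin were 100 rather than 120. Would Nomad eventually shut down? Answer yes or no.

With Galeon's margin at 100:
Round 1 — Kestrel shuts down (initial).
  Borealis: +15 → 15 < 110
  Helix: +25 → 25 < 110
  Myriad: +55 → 55 ≥ 40
Round 2 — Myriad shuts down.
  Borealis: +20 → 35 < 110
  Ember: +25 → 25 < 120
  Nomad: +65 → 65 ≥ 50
Round 3 — Nomad shuts down.
  Borealis: +25 → 60 < 110
  Helix: +40 → 65 < 110
No further shutdowns.

yes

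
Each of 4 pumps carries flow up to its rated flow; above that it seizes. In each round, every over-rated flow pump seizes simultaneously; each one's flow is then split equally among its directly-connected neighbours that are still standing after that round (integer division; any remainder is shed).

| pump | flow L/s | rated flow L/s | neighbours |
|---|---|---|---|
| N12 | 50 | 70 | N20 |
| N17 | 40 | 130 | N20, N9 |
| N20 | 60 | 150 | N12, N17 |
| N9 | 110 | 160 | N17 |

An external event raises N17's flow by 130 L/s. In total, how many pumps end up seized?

2

Round 1 — N17 at 170 > 130. N17 seizes.
  N17 sheds 170 L/s to N20, N9: 85 each.
    N20: 60+85 = 145 ≤ 150
    N9: 110+85 = 195 > 160
Round 2 — N9 seizes.
  N9 sheds 195 L/s: no online neighbours, lost.
No further seizures.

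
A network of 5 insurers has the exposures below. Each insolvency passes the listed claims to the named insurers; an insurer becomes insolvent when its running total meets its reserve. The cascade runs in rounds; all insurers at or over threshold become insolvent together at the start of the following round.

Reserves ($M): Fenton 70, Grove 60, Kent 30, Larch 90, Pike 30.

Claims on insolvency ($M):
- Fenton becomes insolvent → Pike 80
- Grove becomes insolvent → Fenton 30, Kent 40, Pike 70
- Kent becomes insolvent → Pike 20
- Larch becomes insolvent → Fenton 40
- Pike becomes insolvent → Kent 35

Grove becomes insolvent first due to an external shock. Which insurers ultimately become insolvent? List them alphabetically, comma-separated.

Round 1 — Grove becomes insolvent (initial).
  Fenton: +30 → 30 < 70
  Kent: +40 → 40 ≥ 30
  Pike: +70 → 70 ≥ 30
Round 2 — Kent, Pike become insolvent.
No further insolvencies.

Grove, Kent, Pike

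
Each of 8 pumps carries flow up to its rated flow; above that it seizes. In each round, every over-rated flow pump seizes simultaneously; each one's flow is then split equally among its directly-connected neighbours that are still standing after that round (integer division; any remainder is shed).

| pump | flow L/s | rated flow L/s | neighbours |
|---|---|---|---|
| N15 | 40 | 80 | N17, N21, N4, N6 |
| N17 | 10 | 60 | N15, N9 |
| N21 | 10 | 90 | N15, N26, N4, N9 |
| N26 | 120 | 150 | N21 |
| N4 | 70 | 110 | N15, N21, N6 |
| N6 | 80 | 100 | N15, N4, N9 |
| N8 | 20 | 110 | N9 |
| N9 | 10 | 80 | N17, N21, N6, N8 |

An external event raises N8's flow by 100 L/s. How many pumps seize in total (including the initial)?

8

Round 1 — N8 at 120 > 110. N8 seizes.
  N8 sheds 120 L/s to N9: 120 each.
    N9: 10+120 = 130 > 80
Round 2 — N9 seizes.
  N9 sheds 130 L/s to N17, N21, N6: 43 each (1 lost).
    N17: 10+43 = 53 ≤ 60
    N21: 10+43 = 53 ≤ 90
    N6: 80+43 = 123 > 100
Round 3 — N6 seizes.
  N6 sheds 123 L/s to N15, N4: 61 each (1 lost).
    N15: 40+61 = 101 > 80
    N4: 70+61 = 131 > 110
Round 4 — N15, N4 seize.
  N15 sheds 101 L/s to N17, N21: 50 each (1 lost).
    N17: 53+50 = 103 > 60
    N21: 53+50 = 103 > 90
  N4 sheds 131 L/s to N21: 131 each.
    N21: 103+131 = 234 > 90
Round 5 — N17, N21 seize.
  N17 sheds 103 L/s: no online neighbours, lost.
  N21 sheds 234 L/s to N26: 234 each.
    N26: 120+234 = 354 > 150
Round 6 — N26 seizes.
  N26 sheds 354 L/s: no online neighbours, lost.
No further seizures.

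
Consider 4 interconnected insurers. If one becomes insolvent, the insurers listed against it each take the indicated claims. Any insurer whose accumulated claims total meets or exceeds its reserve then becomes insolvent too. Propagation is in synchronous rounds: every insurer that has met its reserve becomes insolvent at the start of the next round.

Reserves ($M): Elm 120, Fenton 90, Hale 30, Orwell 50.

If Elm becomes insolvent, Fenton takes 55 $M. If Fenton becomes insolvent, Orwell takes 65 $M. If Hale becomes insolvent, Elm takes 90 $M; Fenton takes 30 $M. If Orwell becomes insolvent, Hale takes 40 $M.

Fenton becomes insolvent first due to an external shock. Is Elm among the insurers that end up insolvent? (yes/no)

Round 1 — Fenton becomes insolvent (initial).
  Orwell: +65 → 65 ≥ 50
Round 2 — Orwell becomes insolvent.
  Hale: +40 → 40 ≥ 30
Round 3 — Hale becomes insolvent.
  Elm: +90 → 90 < 120
No further insolvencies.

no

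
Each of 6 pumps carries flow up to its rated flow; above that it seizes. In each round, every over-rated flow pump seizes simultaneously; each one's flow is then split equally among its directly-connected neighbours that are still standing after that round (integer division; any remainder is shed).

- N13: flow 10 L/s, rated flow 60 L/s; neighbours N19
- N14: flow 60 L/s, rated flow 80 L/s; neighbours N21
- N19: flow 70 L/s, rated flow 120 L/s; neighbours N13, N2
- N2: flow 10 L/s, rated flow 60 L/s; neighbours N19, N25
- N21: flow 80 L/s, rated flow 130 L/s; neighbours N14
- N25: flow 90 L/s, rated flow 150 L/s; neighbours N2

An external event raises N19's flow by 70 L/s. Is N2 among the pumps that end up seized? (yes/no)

yes

Round 1 — N19 at 140 > 120. N19 seizes.
  N19 sheds 140 L/s to N13, N2: 70 each.
    N13: 10+70 = 80 > 60
    N2: 10+70 = 80 > 60
Round 2 — N13, N2 seize.
  N13 sheds 80 L/s: no online neighbours, lost.
  N2 sheds 80 L/s to N25: 80 each.
    N25: 90+80 = 170 > 150
Round 3 — N25 seizes.
  N25 sheds 170 L/s: no online neighbours, lost.
No further seizures.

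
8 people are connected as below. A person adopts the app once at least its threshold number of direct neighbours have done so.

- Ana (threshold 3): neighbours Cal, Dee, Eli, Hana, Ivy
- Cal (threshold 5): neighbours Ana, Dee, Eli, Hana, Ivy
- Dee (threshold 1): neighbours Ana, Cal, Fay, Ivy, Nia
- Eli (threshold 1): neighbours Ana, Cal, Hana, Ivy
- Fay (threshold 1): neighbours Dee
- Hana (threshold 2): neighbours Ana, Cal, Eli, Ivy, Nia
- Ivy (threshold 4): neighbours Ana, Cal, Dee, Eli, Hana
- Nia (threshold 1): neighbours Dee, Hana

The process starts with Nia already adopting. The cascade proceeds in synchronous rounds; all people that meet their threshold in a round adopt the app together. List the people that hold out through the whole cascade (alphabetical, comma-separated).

Ana, Cal, Eli, Hana, Ivy

Round 1 — Nia adopts the app (initial).
Round 2 — checking thresholds:
  Dee: 1 of 5 neighbours ≥ 1, adopts the app.
  Hana: 1 of 5 neighbours < 2, below threshold.
Round 3 — checking thresholds:
  Ana: 1 of 5 neighbours < 3, below threshold.
  Cal: 1 of 5 neighbours < 5, below threshold.
  Fay: 1 of 1 neighbours ≥ 1, adopts the app.
  Hana: 1 of 5 neighbours < 2, below threshold.
  Ivy: 1 of 5 neighbours < 4, below threshold.
Round 4 — no new adoptions; cascade stops.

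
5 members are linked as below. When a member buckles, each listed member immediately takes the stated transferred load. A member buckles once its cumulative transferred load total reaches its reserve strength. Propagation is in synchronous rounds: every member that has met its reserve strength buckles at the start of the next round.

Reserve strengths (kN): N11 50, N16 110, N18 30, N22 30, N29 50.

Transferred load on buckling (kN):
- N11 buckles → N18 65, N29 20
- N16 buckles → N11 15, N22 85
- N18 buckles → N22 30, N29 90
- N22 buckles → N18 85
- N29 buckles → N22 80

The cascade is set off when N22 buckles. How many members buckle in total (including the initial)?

Round 1 — N22 buckles (initial).
  N18: +85 → 85 ≥ 30
Round 2 — N18 buckles.
  N29: +90 → 90 ≥ 50
Round 3 — N29 buckles.
No further bucklings.

3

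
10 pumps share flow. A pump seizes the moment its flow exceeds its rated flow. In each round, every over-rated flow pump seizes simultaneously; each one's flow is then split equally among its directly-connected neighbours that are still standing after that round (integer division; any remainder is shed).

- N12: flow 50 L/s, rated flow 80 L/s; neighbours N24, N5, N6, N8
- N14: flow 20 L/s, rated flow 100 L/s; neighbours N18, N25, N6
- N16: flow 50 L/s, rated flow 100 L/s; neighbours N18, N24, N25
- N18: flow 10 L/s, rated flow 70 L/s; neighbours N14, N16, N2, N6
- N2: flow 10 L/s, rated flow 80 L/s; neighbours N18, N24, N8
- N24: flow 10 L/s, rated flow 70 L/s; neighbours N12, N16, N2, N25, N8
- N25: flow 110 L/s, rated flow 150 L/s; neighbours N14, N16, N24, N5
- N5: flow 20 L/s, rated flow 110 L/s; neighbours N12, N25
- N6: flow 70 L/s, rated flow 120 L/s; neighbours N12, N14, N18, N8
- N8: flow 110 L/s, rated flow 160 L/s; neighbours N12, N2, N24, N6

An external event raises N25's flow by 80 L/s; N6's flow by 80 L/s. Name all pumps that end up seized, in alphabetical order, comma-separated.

N12, N14, N16, N18, N2, N24, N25, N6, N8

Round 1 — N25 at 190 > 150; N6 at 150 > 120. N25, N6 seize.
  N25 sheds 190 L/s to N14, N16, N24, N5: 47 each (2 lost).
    N14: 20+47 = 67 ≤ 100
    N16: 50+47 = 97 ≤ 100
    N24: 10+47 = 57 ≤ 70
    N5: 20+47 = 67 ≤ 110
  N6 sheds 150 L/s to N12, N14, N18, N8: 37 each (2 lost).
    N12: 50+37 = 87 > 80
    N14: 67+37 = 104 > 100
    N18: 10+37 = 47 ≤ 70
    N8: 110+37 = 147 ≤ 160
Round 2 — N12, N14 seize.
  N12 sheds 87 L/s to N24, N5, N8: 29 each.
    N24: 57+29 = 86 > 70
    N5: 67+29 = 96 ≤ 110
    N8: 147+29 = 176 > 160
  N14 sheds 104 L/s to N18: 104 each.
    N18: 47+104 = 151 > 70
Round 3 — N18, N24, N8 seize.
  N18 sheds 151 L/s to N16, N2: 75 each (1 lost).
    N16: 97+75 = 172 > 100
    N2: 10+75 = 85 > 80
  N24 sheds 86 L/s to N16, N2: 43 each.
    N16: 172+43 = 215 > 100
    N2: 85+43 = 128 > 80
  N8 sheds 176 L/s to N2: 176 each.
    N2: 128+176 = 304 > 80
Round 4 — N16, N2 seize.
  N16 sheds 215 L/s: no online neighbours, lost.
  N2 sheds 304 L/s: no online neighbours, lost.
No further seizures.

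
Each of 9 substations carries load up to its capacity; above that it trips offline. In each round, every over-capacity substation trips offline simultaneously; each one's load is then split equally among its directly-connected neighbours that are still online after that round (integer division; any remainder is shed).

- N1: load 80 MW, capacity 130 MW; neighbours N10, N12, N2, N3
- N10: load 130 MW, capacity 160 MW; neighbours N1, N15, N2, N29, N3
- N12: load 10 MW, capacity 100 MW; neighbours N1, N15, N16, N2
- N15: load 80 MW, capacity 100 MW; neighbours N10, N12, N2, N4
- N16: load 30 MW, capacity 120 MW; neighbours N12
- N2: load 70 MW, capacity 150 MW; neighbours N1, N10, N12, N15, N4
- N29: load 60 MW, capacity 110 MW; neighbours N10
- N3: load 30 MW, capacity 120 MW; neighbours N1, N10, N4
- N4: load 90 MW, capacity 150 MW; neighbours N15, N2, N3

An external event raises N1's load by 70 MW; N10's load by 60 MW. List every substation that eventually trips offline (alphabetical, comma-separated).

N1, N10, N12, N15, N16, N2, N3, N4

Round 1 — N1 at 150 > 130; N10 at 190 > 160. N1, N10 trip offline.
  N1 sheds 150 MW to N12, N2, N3: 50 each.
    N12: 10+50 = 60 ≤ 100
    N2: 70+50 = 120 ≤ 150
    N3: 30+50 = 80 ≤ 120
  N10 sheds 190 MW to N15, N2, N29, N3: 47 each (2 lost).
    N15: 80+47 = 127 > 100
    N2: 120+47 = 167 > 150
    N29: 60+47 = 107 ≤ 110
    N3: 80+47 = 127 > 120
Round 2 — N15, N2, N3 trip offline.
  N15 sheds 127 MW to N12, N4: 63 each (1 lost).
    N12: 60+63 = 123 > 100
    N4: 90+63 = 153 > 150
  N2 sheds 167 MW to N12, N4: 83 each (1 lost).
    N12: 123+83 = 206 > 100
    N4: 153+83 = 236 > 150
  N3 sheds 127 MW to N4: 127 each.
    N4: 236+127 = 363 > 150
Round 3 — N12, N4 trip offline.
  N12 sheds 206 MW to N16: 206 each.
    N16: 30+206 = 236 > 120
  N4 sheds 363 MW: no online neighbours, lost.
Round 4 — N16 trips offline.
  N16 sheds 236 MW: no online neighbours, lost.
No further trips.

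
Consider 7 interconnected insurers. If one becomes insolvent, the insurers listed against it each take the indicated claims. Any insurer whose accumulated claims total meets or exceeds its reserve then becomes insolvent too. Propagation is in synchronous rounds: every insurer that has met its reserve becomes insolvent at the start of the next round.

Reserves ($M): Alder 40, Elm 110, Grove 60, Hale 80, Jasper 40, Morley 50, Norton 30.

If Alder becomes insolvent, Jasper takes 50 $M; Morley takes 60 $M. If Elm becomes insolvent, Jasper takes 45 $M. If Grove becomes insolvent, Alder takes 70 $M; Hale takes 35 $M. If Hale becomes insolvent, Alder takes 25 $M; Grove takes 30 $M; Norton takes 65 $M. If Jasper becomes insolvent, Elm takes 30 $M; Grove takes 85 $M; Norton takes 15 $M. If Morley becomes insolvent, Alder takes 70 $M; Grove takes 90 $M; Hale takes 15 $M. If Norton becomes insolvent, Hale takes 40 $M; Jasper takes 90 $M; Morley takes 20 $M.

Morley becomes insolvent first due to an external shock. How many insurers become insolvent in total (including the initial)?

Round 1 — Morley becomes insolvent (initial).
  Alder: +70 → 70 ≥ 40
  Grove: +90 → 90 ≥ 60
  Hale: +15 → 15 < 80
Round 2 — Alder, Grove become insolvent.
  Hale: +35 → 50 < 80
  Jasper: +50 → 50 ≥ 40
Round 3 — Jasper becomes insolvent.
  Elm: +30 → 30 < 110
  Norton: +15 → 15 < 30
No further insolvencies.

4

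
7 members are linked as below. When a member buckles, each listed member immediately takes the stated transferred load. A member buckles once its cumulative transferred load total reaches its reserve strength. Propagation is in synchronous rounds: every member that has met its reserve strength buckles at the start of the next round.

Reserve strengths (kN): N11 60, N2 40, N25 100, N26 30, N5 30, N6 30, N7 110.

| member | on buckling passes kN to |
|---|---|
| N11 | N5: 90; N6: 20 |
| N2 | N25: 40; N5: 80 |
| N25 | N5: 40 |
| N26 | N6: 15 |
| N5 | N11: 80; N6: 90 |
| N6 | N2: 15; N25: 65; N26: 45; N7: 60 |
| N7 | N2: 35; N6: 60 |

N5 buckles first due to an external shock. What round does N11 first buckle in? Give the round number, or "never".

2

Round 1 — N5 buckles (initial).
  N11: +80 → 80 ≥ 60
  N6: +90 → 90 ≥ 30
Round 2 — N11, N6 buckle.
  N2: +15 → 15 < 40
  N25: +65 → 65 < 100
  N26: +45 → 45 ≥ 30
  N7: +60 → 60 < 110
Round 3 — N26 buckles.
No further bucklings.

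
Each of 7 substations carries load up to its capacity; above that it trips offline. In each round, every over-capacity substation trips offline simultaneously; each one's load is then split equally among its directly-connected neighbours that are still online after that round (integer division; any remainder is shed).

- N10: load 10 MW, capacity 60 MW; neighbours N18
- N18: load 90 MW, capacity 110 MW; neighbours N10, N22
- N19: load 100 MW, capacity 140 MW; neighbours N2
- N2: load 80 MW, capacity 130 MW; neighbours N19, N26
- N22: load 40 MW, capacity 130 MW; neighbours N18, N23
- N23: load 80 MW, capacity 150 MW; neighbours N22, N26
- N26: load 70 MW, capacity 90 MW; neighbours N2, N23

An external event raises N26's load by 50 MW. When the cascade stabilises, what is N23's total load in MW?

140

Round 1 — N26 at 120 > 90. N26 trips offline.
  N26 sheds 120 MW to N2, N23: 60 each.
    N2: 80+60 = 140 > 130
    N23: 80+60 = 140 ≤ 150
Round 2 — N2 trips offline.
  N2 sheds 140 MW to N19: 140 each.
    N19: 100+140 = 240 > 140
Round 3 — N19 trips offline.
  N19 sheds 240 MW: no online neighbours, lost.
No further trips.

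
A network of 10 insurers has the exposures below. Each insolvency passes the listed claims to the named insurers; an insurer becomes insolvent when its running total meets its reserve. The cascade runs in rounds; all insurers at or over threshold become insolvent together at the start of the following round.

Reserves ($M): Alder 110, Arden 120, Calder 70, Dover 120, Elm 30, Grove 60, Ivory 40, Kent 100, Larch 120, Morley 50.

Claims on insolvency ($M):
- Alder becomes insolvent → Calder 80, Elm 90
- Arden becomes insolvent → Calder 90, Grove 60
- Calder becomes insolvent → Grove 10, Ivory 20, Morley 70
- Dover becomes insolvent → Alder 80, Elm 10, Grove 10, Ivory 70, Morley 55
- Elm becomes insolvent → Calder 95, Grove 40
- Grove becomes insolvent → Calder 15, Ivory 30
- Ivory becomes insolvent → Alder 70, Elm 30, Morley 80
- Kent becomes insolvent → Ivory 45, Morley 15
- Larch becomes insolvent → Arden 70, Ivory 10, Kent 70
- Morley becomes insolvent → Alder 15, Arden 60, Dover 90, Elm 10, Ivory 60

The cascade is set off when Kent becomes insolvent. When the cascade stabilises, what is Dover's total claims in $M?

Round 1 — Kent becomes insolvent (initial).
  Ivory: +45 → 45 ≥ 40
  Morley: +15 → 15 < 50
Round 2 — Ivory becomes insolvent.
  Alder: +70 → 70 < 110
  Elm: +30 → 30 ≥ 30
  Morley: +80 → 95 ≥ 50
Round 3 — Elm, Morley become insolvent.
  Alder: +15 → 85 < 110
  Arden: +60 → 60 < 120
  Calder: +95 → 95 ≥ 70
  Dover: +90 → 90 < 120
  Grove: +40 → 40 < 60
Round 4 — Calder becomes insolvent.
  Grove: +10 → 50 < 60
No further insolvencies.

90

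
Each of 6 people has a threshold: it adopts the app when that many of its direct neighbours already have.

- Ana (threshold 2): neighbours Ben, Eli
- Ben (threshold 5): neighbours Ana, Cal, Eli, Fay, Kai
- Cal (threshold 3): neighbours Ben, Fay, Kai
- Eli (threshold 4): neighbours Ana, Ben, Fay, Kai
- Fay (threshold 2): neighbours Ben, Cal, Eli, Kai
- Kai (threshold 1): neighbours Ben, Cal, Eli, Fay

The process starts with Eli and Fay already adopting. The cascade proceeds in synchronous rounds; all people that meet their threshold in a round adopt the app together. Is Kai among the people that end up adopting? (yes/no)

yes

Round 1 — Eli, Fay adopt the app (initial).
Round 2 — checking thresholds:
  Ana: 1 of 2 neighbours < 2, holds.
  Ben: 2 of 5 neighbours < 5, holds.
  Cal: 1 of 3 neighbours < 3, holds.
  Kai: 2 of 4 neighbours ≥ 1, adopts the app.
Round 3 — no new adoptions; cascade stops.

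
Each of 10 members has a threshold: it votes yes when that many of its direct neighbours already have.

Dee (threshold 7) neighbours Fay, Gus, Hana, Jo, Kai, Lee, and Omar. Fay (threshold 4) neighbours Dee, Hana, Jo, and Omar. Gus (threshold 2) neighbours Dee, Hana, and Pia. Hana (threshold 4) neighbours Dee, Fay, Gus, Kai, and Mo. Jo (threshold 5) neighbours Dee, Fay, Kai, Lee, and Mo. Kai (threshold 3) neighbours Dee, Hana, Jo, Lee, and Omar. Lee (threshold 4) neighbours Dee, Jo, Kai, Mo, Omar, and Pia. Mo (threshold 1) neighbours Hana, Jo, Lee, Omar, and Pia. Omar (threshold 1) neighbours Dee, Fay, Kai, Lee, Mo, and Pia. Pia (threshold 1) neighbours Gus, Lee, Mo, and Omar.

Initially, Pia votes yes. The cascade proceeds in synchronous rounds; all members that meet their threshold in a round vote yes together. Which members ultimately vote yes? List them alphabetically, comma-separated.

Mo, Omar, Pia

Round 1 — Pia votes yes (initial).
Round 2 — checking thresholds:
  Gus: 1 of 3 neighbours < 2, not yet.
  Lee: 1 of 6 neighbours < 4, not yet.
  Mo: 1 of 5 neighbours ≥ 1, votes yes.
  Omar: 1 of 6 neighbours ≥ 1, votes yes.
Round 3 — no new yes votes; cascade stops.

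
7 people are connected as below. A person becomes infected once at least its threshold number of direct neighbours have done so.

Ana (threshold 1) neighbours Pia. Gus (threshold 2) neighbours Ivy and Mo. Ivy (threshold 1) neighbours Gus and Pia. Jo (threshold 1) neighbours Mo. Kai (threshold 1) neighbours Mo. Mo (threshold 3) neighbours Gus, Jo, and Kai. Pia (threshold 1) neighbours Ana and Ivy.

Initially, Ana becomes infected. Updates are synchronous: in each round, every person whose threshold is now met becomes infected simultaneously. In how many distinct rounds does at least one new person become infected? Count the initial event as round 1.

3

Round 1 — Ana becomes infected (initial).
Round 2 — checking thresholds:
  Pia: 1 of 2 neighbours ≥ 1, becomes infected.
Round 3 — checking thresholds:
  Ivy: 1 of 2 neighbours ≥ 1, becomes infected.
Round 4 — no new infections; cascade stops.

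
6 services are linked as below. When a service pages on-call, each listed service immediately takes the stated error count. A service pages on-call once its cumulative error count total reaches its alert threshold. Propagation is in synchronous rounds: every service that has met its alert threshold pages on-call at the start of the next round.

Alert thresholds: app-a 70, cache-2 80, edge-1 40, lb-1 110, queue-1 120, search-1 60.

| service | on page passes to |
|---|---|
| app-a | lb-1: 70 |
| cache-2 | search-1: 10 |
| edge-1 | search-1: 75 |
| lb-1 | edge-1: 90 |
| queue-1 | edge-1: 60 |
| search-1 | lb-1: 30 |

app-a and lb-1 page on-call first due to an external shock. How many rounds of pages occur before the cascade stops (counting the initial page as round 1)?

Round 1 — app-a, lb-1 page on-call (initial).
  edge-1: +90 → 90 ≥ 40
Round 2 — edge-1 pages on-call.
  search-1: +75 → 75 ≥ 60
Round 3 — search-1 pages on-call.
No further pages.

3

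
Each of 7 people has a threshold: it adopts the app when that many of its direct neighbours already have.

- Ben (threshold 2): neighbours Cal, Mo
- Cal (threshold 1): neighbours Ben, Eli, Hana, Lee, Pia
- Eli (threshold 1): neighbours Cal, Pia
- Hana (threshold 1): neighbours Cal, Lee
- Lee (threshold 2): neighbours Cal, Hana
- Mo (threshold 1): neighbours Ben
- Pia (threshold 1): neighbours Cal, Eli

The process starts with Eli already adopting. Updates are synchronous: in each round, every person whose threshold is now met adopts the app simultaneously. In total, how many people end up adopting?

5

Round 1 — Eli adopts the app (initial).
Round 2 — checking thresholds:
  Cal: 1 of 5 neighbours ≥ 1, adopts the app.
  Pia: 1 of 2 neighbours ≥ 1, adopts the app.
Round 3 — checking thresholds:
  Ben: 1 of 2 neighbours < 2, not yet.
  Hana: 1 of 2 neighbours ≥ 1, adopts the app.
  Lee: 1 of 2 neighbours < 2, not yet.
Round 4 — checking thresholds:
  Ben: 1 of 2 neighbours < 2, not yet.
  Lee: 2 of 2 neighbours ≥ 2, adopts the app.
Round 5 — no new adoptions; cascade stops.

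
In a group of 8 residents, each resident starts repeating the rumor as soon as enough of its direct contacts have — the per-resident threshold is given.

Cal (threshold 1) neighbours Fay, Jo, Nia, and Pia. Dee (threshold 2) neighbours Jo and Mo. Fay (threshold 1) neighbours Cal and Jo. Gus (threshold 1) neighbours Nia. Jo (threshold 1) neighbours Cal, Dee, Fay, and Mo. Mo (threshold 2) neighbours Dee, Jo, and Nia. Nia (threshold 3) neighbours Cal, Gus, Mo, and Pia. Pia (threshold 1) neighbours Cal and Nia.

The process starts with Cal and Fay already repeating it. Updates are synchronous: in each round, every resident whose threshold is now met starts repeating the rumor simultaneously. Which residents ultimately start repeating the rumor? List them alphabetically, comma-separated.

Cal, Fay, Jo, Pia

Round 1 — Cal, Fay start repeating the rumor (initial).
Round 2 — checking thresholds:
  Jo: 2 of 4 neighbours ≥ 1, starts repeating the rumor.
  Nia: 1 of 4 neighbours < 3, below threshold.
  Pia: 1 of 2 neighbours ≥ 1, starts repeating the rumor.
Round 3 — no new spreads; cascade stops.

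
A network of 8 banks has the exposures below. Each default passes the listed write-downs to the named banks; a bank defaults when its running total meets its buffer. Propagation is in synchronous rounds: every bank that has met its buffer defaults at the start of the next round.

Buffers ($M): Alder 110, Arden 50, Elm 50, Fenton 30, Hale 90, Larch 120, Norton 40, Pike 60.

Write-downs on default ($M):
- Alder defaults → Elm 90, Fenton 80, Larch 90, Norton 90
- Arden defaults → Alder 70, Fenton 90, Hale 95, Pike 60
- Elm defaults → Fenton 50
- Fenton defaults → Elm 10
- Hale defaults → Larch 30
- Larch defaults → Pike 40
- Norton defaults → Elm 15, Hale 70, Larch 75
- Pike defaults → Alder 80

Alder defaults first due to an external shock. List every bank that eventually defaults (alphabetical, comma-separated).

Alder, Elm, Fenton, Larch, Norton

Round 1 — Alder defaults (initial).
  Elm: +90 → 90 ≥ 50
  Fenton: +80 → 80 ≥ 30
  Larch: +90 → 90 < 120
  Norton: +90 → 90 ≥ 40
Round 2 — Elm, Fenton, Norton default.
  Hale: +70 → 70 < 90
  Larch: +75 → 165 ≥ 120
Round 3 — Larch defaults.
  Pike: +40 → 40 < 60
No further defaults.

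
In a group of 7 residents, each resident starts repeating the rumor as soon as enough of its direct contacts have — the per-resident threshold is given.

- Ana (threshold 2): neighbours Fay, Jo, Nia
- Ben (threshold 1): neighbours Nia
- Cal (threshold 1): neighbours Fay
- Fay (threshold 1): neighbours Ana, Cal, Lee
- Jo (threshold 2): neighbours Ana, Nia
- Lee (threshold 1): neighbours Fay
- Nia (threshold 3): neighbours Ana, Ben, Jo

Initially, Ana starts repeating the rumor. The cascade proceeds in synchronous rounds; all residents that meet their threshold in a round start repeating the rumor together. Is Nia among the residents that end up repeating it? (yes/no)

no

Round 1 — Ana starts repeating the rumor (initial).
Round 2 — checking thresholds:
  Fay: 1 of 3 neighbours ≥ 1, starts repeating the rumor.
  Jo: 1 of 2 neighbours < 2, holds.
  Nia: 1 of 3 neighbours < 3, holds.
Round 3 — checking thresholds:
  Cal: 1 of 1 neighbours ≥ 1, starts repeating the rumor.
  Jo: 1 of 2 neighbours < 2, holds.
  Lee: 1 of 1 neighbours ≥ 1, starts repeating the rumor.
  Nia: 1 of 3 neighbours < 3, holds.
Round 4 — no new spreads; cascade stops.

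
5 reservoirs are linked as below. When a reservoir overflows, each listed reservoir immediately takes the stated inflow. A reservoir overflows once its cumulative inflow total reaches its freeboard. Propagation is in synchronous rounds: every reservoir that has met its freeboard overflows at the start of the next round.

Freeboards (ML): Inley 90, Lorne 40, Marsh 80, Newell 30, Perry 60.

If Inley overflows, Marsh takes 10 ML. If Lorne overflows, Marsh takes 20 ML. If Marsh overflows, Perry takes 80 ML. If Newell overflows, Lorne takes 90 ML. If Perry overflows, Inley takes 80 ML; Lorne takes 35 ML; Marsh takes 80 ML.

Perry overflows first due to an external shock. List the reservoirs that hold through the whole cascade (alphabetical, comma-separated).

Inley, Lorne, Newell

Round 1 — Perry overflows (initial).
  Inley: +80 → 80 < 90
  Lorne: +35 → 35 < 40
  Marsh: +80 → 80 ≥ 80
Round 2 — Marsh overflows.
No further overflows.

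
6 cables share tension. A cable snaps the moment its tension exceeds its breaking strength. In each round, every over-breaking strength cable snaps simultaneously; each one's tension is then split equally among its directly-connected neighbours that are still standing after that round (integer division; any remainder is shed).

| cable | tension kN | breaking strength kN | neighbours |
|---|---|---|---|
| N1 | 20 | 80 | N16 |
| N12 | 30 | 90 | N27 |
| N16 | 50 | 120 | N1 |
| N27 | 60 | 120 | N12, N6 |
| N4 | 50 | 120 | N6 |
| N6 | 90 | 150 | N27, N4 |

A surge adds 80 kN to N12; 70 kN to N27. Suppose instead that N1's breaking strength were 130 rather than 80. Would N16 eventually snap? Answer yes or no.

no

With N1's breaking strength at 130:
Round 1 — N12 at 110 > 90; N27 at 130 > 120. N12, N27 snap.
  N12 sheds 110 kN: no online neighbours, lost.
  N27 sheds 130 kN to N6: 130 each.
    N6: 90+130 = 220 > 150
Round 2 — N6 snaps.
  N6 sheds 220 kN to N4: 220 each.
    N4: 50+220 = 270 > 120
Round 3 — N4 snaps.
  N4 sheds 270 kN: no online neighbours, lost.
No further breaks.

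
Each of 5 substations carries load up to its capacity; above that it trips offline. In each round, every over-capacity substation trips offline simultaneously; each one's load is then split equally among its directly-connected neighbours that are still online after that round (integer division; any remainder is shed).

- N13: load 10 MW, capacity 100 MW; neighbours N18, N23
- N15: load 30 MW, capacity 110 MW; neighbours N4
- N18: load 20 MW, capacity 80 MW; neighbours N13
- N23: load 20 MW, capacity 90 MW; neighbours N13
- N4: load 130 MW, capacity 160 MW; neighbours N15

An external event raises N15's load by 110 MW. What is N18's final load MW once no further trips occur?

20

Round 1 — N15 at 140 > 110. N15 trips offline.
  N15 sheds 140 MW to N4: 140 each.
    N4: 130+140 = 270 > 160
Round 2 — N4 trips offline.
  N4 sheds 270 MW: no online neighbours, lost.
No further trips.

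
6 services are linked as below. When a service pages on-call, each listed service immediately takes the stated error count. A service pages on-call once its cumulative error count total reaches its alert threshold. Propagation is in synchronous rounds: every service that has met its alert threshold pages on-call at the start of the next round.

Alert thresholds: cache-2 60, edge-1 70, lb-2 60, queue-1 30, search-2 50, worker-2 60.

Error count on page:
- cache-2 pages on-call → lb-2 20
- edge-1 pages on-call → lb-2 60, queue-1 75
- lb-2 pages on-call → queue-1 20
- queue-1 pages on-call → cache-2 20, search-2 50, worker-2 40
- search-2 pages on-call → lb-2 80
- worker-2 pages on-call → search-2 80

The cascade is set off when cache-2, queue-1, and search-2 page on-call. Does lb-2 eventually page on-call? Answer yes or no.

yes

Round 1 — cache-2, queue-1, search-2 page on-call (initial).
  lb-2: +20+80 → 100 ≥ 60
  worker-2: +40 → 40 < 60
Round 2 — lb-2 pages on-call.
No further pages.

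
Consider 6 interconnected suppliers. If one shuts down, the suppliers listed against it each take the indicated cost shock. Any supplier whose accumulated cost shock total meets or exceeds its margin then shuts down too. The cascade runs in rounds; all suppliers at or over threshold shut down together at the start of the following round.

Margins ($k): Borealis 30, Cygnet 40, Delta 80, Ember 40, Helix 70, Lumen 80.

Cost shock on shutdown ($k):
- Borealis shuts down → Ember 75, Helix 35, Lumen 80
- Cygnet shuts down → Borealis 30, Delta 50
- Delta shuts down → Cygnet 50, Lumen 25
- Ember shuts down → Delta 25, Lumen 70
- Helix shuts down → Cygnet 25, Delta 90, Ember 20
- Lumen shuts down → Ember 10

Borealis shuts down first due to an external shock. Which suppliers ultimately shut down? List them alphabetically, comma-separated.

Borealis, Ember, Lumen

Round 1 — Borealis shuts down (initial).
  Ember: +75 → 75 ≥ 40
  Helix: +35 → 35 < 70
  Lumen: +80 → 80 ≥ 80
Round 2 — Ember, Lumen shut down.
  Delta: +25 → 25 < 80
No further shutdowns.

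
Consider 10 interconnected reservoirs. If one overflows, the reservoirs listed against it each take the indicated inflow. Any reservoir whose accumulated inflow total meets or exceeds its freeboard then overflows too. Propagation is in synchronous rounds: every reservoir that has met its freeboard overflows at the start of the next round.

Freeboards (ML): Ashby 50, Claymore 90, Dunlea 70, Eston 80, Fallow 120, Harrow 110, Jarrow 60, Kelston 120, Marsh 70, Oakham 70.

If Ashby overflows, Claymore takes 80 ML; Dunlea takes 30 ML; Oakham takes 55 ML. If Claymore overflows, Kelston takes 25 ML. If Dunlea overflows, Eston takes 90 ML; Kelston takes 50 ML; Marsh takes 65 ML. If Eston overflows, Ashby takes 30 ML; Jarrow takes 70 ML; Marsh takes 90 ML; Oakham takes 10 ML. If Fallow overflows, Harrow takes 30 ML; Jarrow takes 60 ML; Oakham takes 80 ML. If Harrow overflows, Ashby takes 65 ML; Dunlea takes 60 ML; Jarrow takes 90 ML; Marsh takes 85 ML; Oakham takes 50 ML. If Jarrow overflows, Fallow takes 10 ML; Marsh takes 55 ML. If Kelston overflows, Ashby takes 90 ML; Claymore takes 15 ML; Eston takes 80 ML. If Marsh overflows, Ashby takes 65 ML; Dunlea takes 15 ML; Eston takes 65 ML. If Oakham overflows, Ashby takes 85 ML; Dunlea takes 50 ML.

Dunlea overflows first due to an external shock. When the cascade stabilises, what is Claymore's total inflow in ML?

Round 1 — Dunlea overflows (initial).
  Eston: +90 → 90 ≥ 80
  Kelston: +50 → 50 < 120
  Marsh: +65 → 65 < 70
Round 2 — Eston overflows.
  Ashby: +30 → 30 < 50
  Jarrow: +70 → 70 ≥ 60
  Marsh: +90 → 155 ≥ 70
  Oakham: +10 → 10 < 70
Round 3 — Jarrow, Marsh overflow.
  Ashby: +65 → 95 ≥ 50
  Fallow: +10 → 10 < 120
Round 4 — Ashby overflows.
  Claymore: +80 → 80 < 90
  Oakham: +55 → 65 < 70
No further overflows.

80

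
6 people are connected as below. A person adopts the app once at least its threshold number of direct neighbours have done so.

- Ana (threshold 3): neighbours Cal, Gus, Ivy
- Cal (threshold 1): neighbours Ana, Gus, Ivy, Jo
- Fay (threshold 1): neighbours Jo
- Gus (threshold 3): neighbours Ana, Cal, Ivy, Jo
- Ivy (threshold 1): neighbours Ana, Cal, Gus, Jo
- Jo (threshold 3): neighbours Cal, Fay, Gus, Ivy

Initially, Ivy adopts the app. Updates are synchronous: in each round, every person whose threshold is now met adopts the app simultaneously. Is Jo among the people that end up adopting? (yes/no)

no

Round 1 — Ivy adopts the app (initial).
Round 2 — checking thresholds:
  Ana: 1 of 3 neighbours < 3, not yet.
  Cal: 1 of 4 neighbours ≥ 1, adopts the app.
  Gus: 1 of 4 neighbours < 3, not yet.
  Jo: 1 of 4 neighbours < 3, not yet.
Round 3 — no new adoptions; cascade stops.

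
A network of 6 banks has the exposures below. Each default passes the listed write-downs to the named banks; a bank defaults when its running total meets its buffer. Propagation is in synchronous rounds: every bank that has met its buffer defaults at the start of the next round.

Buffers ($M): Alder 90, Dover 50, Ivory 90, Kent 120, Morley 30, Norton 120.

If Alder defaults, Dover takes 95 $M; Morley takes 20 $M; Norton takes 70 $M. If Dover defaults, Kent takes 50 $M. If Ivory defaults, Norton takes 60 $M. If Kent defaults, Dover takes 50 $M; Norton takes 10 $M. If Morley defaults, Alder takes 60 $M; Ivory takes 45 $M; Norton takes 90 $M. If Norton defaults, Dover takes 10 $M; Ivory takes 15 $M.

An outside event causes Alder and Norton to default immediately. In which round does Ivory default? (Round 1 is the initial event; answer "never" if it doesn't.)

never

Round 1 — Alder, Norton default (initial).
  Dover: +95+10 → 105 ≥ 50
  Ivory: +15 → 15 < 90
  Morley: +20 → 20 < 30
Round 2 — Dover defaults.
  Kent: +50 → 50 < 120
No further defaults.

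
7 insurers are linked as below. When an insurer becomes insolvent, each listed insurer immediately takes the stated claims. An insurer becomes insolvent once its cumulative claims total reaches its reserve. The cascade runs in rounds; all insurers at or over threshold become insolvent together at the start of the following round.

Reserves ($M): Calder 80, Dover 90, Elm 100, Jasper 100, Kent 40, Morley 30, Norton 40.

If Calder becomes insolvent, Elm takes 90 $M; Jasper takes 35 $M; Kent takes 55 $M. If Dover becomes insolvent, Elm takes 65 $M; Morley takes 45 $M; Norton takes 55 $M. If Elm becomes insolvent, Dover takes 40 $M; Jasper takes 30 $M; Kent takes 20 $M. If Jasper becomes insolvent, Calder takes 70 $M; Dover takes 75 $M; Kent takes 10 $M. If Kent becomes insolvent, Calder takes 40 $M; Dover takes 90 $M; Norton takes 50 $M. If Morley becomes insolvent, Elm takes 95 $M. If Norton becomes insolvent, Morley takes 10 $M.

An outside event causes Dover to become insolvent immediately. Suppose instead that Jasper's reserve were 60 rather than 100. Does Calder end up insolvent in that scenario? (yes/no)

no

With Jasper's reserve at 60:
Round 1 — Dover becomes insolvent (initial).
  Elm: +65 → 65 < 100
  Morley: +45 → 45 ≥ 30
  Norton: +55 → 55 ≥ 40
Round 2 — Morley, Norton become insolvent.
  Elm: +95 → 160 ≥ 100
Round 3 — Elm becomes insolvent.
  Jasper: +30 → 30 < 60
  Kent: +20 → 20 < 40
No further insolvencies.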